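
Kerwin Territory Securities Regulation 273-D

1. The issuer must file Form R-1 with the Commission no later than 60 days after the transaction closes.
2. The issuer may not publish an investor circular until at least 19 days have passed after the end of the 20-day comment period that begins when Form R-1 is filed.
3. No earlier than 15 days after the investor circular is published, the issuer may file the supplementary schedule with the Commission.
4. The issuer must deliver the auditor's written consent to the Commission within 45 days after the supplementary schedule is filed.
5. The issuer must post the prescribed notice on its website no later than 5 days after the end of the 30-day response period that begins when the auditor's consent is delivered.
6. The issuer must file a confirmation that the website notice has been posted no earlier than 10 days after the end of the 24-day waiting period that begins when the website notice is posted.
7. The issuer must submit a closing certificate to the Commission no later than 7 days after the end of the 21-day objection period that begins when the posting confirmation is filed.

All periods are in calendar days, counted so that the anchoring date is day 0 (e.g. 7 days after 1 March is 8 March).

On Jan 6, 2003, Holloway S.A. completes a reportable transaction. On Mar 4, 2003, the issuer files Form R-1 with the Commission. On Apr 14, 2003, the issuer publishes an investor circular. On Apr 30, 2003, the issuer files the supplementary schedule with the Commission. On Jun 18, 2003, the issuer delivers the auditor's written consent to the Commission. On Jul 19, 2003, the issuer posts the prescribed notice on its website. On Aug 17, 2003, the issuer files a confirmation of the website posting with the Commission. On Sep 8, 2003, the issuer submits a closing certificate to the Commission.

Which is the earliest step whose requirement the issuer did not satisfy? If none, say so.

Step 4

Step 1 — counting 60 days from Jan 6, 2003 (when the transaction closes) gives a deadline of Mar 7, 2003; completed Mar 4, 2003, before the deadline.
Step 2 — must wait 19 days from Mar 24, 2003 (end of the 20-day comment period, which began when Form R-1 is filed on Mar 4, 2003), so not before Apr 12, 2003; done Apr 14, 2003 — permitted.
Step 3 — must wait 15 days from Apr 14, 2003 (when the investor circular is published), so not before Apr 29, 2003; done Apr 30, 2003, after the minimum wait.
Step 4 — counting 45 days from Apr 30, 2003 (when the supplementary schedule is filed) gives a deadline of Jun 14, 2003; done Jun 18, 2003 — 4 days late.
That is the first point of non-compliance.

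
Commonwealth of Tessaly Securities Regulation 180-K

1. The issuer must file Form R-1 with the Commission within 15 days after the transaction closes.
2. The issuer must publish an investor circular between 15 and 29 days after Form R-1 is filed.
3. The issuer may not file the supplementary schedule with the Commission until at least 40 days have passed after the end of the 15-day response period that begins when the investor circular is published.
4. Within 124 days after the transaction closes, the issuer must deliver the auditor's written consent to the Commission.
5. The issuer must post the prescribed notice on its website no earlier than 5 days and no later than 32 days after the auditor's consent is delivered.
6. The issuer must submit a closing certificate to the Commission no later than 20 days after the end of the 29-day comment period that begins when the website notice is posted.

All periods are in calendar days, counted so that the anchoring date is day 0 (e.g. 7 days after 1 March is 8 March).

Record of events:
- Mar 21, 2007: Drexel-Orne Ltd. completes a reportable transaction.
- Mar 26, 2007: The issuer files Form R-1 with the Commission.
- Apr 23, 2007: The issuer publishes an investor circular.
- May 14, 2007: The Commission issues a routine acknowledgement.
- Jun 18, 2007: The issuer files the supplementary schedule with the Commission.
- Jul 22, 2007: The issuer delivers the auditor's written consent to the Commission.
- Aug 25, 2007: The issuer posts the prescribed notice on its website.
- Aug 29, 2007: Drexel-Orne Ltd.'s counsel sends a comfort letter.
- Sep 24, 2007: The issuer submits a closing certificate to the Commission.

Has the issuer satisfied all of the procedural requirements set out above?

Step 1: 15 days after Mar 21, 2007 (when the transaction closes) is Apr 5, 2007; completed Mar 26, 2007, before the deadline.
Step 2: the window is 15–29 days after Mar 26, 2007 (when Form R-1 is filed), so Apr 10, 2007 through Apr 24, 2007; done Apr 23, 2007, which is between those dates.
Step 3: the earliest permitted date is 40 days after May 8, 2007 (end of the 15-day response period, which began when the investor circular is published on Apr 23, 2007), i.e. Jun 17, 2007; done Jun 18, 2007, after the minimum wait.
Step 4: 124 days after Mar 21, 2007 (when the transaction closes) is Jul 23, 2007; completed Jul 22, 2007, before the deadline.
Step 5: the window is 5–32 days after Jul 22, 2007 (when the auditor's consent is delivered), so Jul 27, 2007 through Aug 23, 2007; done Aug 25, 2007 — 2 days after the window closed.
The procedure was therefore not followed at step 5.

No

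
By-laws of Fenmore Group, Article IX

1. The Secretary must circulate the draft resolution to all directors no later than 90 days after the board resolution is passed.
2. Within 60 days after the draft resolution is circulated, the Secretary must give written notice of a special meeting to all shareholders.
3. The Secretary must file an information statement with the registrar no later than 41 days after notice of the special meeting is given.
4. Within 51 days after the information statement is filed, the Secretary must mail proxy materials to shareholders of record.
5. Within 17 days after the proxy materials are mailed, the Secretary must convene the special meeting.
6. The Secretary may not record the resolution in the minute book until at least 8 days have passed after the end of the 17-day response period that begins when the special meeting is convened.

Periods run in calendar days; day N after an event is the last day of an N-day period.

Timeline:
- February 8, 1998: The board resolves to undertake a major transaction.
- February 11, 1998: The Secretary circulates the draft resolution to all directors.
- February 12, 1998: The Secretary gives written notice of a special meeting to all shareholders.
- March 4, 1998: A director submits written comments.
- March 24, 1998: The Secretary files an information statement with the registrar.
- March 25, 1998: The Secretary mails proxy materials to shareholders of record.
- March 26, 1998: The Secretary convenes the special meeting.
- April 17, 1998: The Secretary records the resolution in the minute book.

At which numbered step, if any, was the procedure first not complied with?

Step 1 — counting 90 days from February 8, 1998 (when the board resolution is passed) gives a deadline of May 9, 1998; completed February 11, 1998, before the deadline.
Step 2 — counting 60 days from February 11, 1998 (when the draft resolution is circulated) gives a deadline of April 12, 1998; February 12, 1998 is within that limit.
Step 3 — counting 41 days from February 12, 1998 (when notice of the special meeting is given) gives a deadline of March 25, 1998; completed March 24, 1998, before the deadline.
Step 4 — counting 51 days from March 24, 1998 (when the information statement is filed) gives a deadline of May 14, 1998; done March 25, 1998 — timely.
Step 5 — counting 17 days from March 25, 1998 (when the proxy materials are mailed) gives a deadline of April 11, 1998; completed March 26, 1998, before the deadline.
Step 6 — must wait 8 days from April 12, 1998 (end of the 17-day response period, which began when the special meeting is convened on March 26, 1998), so not before April 20, 1998; acted on April 17, 1998, 3 days prematurely.
Later steps need not be reached.

Step 6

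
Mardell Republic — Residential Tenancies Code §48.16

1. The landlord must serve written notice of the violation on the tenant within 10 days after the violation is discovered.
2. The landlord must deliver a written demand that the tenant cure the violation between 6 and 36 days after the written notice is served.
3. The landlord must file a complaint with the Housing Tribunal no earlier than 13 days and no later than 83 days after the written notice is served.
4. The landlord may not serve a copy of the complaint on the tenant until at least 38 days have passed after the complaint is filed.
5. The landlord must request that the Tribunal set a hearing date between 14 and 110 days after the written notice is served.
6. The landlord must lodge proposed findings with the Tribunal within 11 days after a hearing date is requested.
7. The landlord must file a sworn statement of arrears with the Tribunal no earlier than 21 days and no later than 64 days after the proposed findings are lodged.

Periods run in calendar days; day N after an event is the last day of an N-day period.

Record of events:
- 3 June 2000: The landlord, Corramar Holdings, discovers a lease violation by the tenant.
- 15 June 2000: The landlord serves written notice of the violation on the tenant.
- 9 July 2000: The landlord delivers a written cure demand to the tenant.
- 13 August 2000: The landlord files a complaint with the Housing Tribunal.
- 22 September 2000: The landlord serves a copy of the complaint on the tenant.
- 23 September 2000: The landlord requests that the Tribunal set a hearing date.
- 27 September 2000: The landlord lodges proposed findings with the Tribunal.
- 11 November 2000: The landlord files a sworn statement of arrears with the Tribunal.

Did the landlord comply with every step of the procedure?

Step 1 — counting 10 days from 3 June 2000 (when the violation is discovered) gives a deadline of 13 June 2000; not done until 15 June 2000, 2 days after the deadline.
The procedure was therefore not followed at step 1.

No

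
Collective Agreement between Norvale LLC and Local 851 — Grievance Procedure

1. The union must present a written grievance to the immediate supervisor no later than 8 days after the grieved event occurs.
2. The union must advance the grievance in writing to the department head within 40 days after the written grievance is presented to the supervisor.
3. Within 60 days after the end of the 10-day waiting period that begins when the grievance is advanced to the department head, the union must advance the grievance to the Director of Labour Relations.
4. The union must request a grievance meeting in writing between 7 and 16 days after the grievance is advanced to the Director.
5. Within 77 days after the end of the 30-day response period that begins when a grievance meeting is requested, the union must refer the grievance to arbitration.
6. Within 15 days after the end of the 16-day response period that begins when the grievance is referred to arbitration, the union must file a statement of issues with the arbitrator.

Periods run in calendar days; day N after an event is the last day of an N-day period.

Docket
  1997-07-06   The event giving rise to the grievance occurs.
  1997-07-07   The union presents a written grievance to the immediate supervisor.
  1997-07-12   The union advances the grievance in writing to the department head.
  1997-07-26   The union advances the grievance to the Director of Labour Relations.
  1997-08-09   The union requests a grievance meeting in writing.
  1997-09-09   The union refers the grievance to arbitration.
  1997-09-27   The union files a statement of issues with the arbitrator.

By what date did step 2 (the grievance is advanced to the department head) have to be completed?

1997-08-16

Step 2 runs from 1997-07-07, when the written grievance is presented to the supervisor. 40 days after 1997-07-07 is 1997-08-16.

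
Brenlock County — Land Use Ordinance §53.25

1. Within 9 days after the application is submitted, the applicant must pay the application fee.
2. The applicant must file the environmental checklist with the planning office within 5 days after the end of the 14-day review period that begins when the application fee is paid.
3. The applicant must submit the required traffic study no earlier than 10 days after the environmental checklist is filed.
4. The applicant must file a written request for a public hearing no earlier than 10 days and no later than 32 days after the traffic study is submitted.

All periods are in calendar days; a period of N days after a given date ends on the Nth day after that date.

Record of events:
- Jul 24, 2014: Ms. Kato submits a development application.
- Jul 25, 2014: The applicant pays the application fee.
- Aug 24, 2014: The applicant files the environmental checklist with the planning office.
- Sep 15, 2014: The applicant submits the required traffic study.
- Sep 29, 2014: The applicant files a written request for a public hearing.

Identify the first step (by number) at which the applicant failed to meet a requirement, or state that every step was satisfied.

Step 1 — counting 9 days from Jul 24, 2014 (when the application is submitted) gives a deadline of Aug 2, 2014; completed Jul 25, 2014, before the deadline.
Step 2 — counting 5 days from Aug 8, 2014 (end of the 14-day review period, which began when the application fee is paid on Jul 25, 2014) gives a deadline of Aug 13, 2014; not done until Aug 24, 2014, 11 days after the deadline.

Step 2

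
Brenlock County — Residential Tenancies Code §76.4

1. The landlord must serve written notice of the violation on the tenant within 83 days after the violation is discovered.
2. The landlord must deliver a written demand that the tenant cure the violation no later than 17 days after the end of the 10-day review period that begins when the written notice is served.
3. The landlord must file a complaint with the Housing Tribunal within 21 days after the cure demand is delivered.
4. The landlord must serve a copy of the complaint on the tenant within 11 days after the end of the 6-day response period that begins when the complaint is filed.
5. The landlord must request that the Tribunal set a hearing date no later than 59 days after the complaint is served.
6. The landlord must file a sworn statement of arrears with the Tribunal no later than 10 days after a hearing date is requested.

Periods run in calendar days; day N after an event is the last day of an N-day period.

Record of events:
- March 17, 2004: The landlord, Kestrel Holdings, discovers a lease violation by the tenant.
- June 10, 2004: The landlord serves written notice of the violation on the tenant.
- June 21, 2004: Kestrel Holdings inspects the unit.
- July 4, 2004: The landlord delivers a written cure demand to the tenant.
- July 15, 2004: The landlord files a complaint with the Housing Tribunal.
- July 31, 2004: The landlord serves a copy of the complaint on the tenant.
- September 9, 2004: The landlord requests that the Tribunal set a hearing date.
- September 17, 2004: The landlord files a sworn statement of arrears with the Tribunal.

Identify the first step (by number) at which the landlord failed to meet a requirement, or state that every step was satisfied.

Step 1: 83 days after March 17, 2004 (when the violation is discovered) is June 8, 2004; done June 10, 2004 — 2 days late.
Later steps need not be reached.

Step 1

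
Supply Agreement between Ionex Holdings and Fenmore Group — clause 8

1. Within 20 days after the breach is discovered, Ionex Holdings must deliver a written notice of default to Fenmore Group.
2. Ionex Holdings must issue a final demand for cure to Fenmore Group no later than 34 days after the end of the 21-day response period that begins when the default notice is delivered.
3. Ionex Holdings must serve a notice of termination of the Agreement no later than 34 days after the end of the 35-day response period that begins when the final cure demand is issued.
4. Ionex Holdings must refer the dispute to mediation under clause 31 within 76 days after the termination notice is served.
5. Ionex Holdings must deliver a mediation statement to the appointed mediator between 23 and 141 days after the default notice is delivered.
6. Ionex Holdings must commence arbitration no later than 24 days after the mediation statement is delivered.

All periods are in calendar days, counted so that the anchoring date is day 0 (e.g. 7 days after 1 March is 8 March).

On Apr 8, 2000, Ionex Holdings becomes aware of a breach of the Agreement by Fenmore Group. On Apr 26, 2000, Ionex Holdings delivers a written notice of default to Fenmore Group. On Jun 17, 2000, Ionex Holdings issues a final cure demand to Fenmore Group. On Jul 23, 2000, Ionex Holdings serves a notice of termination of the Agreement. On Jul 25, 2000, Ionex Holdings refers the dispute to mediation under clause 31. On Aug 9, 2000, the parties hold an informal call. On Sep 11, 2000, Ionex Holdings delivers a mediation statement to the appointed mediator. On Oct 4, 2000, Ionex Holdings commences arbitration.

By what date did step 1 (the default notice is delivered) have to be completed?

Step 1 runs from Apr 8, 2000, when the breach is discovered. 20 days after Apr 8, 2000 is Apr 28, 2000.

Apr 28, 2000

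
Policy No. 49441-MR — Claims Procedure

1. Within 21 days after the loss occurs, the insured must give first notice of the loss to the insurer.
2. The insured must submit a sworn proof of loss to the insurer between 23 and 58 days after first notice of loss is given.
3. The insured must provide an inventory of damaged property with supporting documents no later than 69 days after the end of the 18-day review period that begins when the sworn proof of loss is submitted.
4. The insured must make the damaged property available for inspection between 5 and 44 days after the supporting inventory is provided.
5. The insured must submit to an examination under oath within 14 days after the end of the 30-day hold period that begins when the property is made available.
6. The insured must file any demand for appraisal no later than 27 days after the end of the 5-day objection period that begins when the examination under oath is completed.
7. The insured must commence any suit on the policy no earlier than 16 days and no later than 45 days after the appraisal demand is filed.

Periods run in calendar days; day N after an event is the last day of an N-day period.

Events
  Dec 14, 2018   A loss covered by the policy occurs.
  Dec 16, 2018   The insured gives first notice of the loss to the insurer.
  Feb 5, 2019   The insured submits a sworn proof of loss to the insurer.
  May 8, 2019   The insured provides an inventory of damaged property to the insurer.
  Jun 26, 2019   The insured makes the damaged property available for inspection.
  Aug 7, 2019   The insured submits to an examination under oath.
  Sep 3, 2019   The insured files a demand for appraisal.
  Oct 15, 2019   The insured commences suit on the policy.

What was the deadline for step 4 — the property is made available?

Step 4 runs from May 8, 2019, when the supporting inventory is provided. The window is 5–44 days after May 8, 2019; it closes on Jun 21, 2019.

Jun 21, 2019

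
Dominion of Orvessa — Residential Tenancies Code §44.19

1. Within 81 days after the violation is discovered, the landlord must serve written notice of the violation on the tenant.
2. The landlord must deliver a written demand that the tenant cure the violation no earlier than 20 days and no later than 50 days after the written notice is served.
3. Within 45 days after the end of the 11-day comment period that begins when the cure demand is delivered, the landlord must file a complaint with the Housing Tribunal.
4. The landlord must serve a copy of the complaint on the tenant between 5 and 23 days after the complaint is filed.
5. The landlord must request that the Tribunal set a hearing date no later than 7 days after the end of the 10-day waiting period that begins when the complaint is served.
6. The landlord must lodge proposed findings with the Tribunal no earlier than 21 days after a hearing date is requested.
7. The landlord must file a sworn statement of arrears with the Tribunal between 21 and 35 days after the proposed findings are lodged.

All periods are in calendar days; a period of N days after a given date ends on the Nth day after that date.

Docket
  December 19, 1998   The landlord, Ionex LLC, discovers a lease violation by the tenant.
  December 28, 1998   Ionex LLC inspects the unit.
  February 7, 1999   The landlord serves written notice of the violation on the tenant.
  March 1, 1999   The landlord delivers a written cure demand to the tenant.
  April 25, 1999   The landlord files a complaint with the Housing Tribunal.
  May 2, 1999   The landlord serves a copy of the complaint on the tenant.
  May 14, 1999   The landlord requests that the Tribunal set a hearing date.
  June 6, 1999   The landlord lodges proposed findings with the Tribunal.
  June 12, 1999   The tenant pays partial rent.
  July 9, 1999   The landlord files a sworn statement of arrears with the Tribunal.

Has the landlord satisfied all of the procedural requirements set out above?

Step 1: 81 days after December 19, 1998 (when the violation is discovered) is March 10, 1999; February 7, 1999 is within that limit.
Step 2: the window is 20–50 days after February 7, 1999 (when the written notice is served), so February 27, 1999 through March 29, 1999; done March 1, 1999 — within the window.
Step 3: 45 days after March 12, 1999 (end of the 11-day comment period, which began when the cure demand is delivered on March 1, 1999) is April 26, 1999; completed April 25, 1999, before the deadline.
Step 4: the window is 5–23 days after April 25, 1999 (when the complaint is filed), so April 30, 1999 through May 18, 1999; May 2, 1999 falls inside that range.
Step 5: 7 days after May 12, 1999 (end of the 10-day waiting period, which began when the complaint is served on May 2, 1999) is May 19, 1999; done May 14, 1999 — timely.
Step 6: the earliest permitted date is 21 days after May 14, 1999 (when a hearing date is requested), i.e. June 4, 1999; June 6, 1999 is on or after that date.
Step 7: the window is 21–35 days after June 6, 1999 (when the proposed findings are lodged), so June 27, 1999 through July 11, 1999; July 9, 1999 falls inside that range.

Yes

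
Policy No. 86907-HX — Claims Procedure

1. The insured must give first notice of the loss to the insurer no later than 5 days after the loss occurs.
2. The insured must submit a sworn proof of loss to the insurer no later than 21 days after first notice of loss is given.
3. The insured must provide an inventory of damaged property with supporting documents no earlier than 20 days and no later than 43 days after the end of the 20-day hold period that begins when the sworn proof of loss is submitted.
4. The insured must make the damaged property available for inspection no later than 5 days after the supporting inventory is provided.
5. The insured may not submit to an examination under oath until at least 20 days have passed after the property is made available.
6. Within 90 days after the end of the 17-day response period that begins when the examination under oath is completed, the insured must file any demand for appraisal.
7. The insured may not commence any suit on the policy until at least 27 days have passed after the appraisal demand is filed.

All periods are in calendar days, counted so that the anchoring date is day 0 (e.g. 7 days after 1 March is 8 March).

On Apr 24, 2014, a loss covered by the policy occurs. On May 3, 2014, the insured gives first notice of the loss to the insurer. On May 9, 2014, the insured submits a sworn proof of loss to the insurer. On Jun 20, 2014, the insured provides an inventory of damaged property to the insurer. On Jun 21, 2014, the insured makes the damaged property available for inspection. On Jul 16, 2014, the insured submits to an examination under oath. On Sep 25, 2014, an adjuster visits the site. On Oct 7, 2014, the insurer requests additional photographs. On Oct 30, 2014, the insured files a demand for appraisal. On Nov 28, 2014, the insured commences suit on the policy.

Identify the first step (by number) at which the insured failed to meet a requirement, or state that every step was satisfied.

Step 1: 5 days after Apr 24, 2014 (when the loss occurs) is Apr 29, 2014; May 3, 2014 misses that deadline by 4 days.
Later steps need not be reached.

Step 1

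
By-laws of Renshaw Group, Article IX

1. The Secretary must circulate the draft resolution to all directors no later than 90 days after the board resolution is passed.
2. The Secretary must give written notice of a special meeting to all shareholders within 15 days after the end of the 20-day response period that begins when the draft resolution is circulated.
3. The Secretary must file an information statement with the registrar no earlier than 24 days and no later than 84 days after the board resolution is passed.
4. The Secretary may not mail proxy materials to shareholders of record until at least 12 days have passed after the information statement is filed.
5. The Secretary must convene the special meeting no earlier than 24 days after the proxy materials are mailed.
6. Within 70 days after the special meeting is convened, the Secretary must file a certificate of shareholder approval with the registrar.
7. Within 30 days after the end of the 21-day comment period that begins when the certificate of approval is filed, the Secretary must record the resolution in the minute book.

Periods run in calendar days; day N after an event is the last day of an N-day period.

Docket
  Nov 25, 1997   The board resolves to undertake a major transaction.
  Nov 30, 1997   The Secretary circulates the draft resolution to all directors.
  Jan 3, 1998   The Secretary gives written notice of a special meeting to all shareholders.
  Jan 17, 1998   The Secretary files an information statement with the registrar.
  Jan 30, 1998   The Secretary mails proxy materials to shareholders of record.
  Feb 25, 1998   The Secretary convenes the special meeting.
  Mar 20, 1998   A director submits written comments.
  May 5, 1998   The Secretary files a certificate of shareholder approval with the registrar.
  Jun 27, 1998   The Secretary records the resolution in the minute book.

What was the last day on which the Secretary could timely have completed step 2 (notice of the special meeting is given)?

The draft resolution is circulated on Nov 30, 1997; the 20-day response period therefore ends Dec 20, 1997, and step 2 runs from that date. 15 days after Dec 20, 1997 is Jan 4, 1998.

Jan 4, 1998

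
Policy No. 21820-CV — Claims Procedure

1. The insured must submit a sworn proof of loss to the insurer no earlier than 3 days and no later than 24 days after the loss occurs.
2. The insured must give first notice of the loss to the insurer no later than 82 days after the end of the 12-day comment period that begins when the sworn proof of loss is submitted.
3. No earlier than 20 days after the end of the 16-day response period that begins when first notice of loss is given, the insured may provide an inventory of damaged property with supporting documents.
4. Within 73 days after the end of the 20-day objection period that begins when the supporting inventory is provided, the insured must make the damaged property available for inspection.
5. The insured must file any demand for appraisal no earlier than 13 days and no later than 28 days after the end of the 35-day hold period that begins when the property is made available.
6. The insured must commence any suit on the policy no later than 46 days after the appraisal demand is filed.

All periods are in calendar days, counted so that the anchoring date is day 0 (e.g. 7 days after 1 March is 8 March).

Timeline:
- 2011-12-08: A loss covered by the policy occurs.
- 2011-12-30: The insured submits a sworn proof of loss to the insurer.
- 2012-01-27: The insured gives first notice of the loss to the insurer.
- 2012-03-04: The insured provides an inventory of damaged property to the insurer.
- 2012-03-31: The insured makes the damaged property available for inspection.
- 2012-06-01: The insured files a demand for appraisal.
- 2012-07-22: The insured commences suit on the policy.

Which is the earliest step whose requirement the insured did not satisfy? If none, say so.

Step 1 — 3 and 24 days from 2011-12-08 (when the loss occurs) are 2011-12-11 and 2012-01-01 respectively; done 2011-12-30 — within the window.
Step 2 — counting 82 days from 2012-01-11 (end of the 12-day comment period, which began when the sworn proof of loss is submitted on 2011-12-30) gives a deadline of 2012-04-02; completed 2012-01-27, before the deadline.
Step 3 — must wait 20 days from 2012-02-12 (end of the 16-day response period, which began when first notice of loss is given on 2012-01-27), so not before 2012-03-03; done 2012-03-04, after the minimum wait.
Step 4 — counting 73 days from 2012-03-24 (end of the 20-day objection period, which began when the supporting inventory is provided on 2012-03-04) gives a deadline of 2012-06-05; completed 2012-03-31, before the deadline.
Step 5 — 13 and 28 days from 2012-05-05 (end of the 35-day hold period, which began when the property is made available on 2012-03-31) are 2012-05-18 and 2012-06-02 respectively; done 2012-06-01 — within the window.
Step 6 — counting 46 days from 2012-06-01 (when the appraisal demand is filed) gives a deadline of 2012-07-17; not done until 2012-07-22, 5 days after the deadline.

Step 6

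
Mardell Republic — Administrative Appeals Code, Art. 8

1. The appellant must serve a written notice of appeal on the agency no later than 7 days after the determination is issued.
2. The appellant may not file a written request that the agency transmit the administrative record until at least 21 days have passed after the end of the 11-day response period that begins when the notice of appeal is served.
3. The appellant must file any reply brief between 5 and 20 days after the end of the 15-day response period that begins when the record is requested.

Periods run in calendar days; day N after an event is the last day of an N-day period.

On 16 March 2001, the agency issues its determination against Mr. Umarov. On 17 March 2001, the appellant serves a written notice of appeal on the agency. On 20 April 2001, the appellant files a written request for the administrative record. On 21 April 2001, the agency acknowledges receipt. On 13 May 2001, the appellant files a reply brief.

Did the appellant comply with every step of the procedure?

Yes

(1) due by 16 March 2001 + 7 days = 23 March 2001; 17 March 2001 is within that limit.
(2) permitted from 28 March 2001 + 21 days = 18 April 2001 onward; 20 April 2001 is on or after that date.
(3) the permitted window runs from 5 May 2001 + 5 = 10 May 2001 to 5 May 2001 + 20 = 25 May 2001; done 13 May 2001, which is between those dates.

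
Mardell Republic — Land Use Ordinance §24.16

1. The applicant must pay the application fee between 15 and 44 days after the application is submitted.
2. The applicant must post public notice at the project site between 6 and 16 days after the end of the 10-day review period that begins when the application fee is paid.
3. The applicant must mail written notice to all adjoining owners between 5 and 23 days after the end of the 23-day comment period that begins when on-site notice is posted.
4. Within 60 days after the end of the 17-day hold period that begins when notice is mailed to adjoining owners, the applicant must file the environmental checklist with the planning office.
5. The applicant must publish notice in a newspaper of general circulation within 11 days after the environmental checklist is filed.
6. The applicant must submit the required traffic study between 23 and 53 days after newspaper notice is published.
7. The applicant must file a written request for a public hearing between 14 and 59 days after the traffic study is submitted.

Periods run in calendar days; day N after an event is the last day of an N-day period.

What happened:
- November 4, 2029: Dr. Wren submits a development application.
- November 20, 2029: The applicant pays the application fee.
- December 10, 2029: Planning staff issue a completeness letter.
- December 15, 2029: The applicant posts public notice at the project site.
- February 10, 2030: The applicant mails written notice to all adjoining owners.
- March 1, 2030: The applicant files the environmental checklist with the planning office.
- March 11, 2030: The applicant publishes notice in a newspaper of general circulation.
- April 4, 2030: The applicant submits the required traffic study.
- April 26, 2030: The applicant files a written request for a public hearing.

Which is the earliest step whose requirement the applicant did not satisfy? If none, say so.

(1) the permitted window runs from November 4, 2029 + 15 = November 19, 2029 to November 4, 2029 + 44 = December 18, 2029; done November 20, 2029 — within the window.
(2) the permitted window runs from November 30, 2029 + 6 = December 6, 2029 to November 30, 2029 + 16 = December 16, 2029; December 15, 2029 falls inside that range.
(3) the permitted window runs from January 7, 2030 + 5 = January 12, 2030 to January 7, 2030 + 23 = January 30, 2030; done February 10, 2030 — 11 days after the window closed.

Step 3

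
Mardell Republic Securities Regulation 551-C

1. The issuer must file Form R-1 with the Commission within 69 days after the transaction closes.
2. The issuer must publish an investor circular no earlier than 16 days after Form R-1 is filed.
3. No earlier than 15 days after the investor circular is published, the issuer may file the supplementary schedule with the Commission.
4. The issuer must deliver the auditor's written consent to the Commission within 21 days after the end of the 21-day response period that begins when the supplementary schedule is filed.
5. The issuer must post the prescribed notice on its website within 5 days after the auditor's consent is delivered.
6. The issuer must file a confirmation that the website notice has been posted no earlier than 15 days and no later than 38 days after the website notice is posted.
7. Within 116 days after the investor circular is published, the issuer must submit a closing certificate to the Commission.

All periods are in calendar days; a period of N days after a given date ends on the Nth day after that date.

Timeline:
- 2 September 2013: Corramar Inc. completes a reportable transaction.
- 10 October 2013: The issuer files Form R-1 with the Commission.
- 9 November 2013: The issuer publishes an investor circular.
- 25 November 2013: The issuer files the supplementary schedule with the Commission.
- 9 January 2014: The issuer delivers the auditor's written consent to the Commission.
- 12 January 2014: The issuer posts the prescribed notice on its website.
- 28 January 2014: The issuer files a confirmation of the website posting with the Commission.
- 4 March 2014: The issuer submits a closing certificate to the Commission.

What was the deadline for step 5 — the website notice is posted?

Step 5 runs from 9 January 2014, when the auditor's consent is delivered. 5 days after 9 January 2014 is 14 January 2014.

14 January 2014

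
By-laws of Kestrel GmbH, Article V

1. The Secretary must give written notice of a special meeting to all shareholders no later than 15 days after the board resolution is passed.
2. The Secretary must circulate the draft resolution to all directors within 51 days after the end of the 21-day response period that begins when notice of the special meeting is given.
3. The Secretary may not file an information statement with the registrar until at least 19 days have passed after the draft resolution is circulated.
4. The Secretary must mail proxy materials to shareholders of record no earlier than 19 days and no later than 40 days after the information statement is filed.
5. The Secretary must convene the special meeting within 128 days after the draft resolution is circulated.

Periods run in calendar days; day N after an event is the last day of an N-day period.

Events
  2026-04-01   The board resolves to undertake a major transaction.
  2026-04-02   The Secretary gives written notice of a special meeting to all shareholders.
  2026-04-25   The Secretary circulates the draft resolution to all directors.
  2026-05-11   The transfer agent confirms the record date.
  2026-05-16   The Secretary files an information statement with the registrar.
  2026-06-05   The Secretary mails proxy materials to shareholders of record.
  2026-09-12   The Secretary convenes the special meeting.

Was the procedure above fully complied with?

Step 1 — counting 15 days from 2026-04-01 (when the board resolution is passed) gives a deadline of 2026-04-16; 2026-04-02 is within that limit.
Step 2 — counting 51 days from 2026-04-23 (end of the 21-day response period, which began when notice of the special meeting is given on 2026-04-02) gives a deadline of 2026-06-13; 2026-04-25 is within that limit.
Step 3 — must wait 19 days from 2026-04-25 (when the draft resolution is circulated), so not before 2026-05-14; done 2026-05-16, after the minimum wait.
Step 4 — 19 and 40 days from 2026-05-16 (when the information statement is filed) are 2026-06-04 and 2026-06-25 respectively; 2026-06-05 falls inside that range.
Step 5 — counting 128 days from 2026-04-25 (when the draft resolution is circulated) gives a deadline of 2026-08-31; not done until 2026-09-12, 12 days after the deadline.

No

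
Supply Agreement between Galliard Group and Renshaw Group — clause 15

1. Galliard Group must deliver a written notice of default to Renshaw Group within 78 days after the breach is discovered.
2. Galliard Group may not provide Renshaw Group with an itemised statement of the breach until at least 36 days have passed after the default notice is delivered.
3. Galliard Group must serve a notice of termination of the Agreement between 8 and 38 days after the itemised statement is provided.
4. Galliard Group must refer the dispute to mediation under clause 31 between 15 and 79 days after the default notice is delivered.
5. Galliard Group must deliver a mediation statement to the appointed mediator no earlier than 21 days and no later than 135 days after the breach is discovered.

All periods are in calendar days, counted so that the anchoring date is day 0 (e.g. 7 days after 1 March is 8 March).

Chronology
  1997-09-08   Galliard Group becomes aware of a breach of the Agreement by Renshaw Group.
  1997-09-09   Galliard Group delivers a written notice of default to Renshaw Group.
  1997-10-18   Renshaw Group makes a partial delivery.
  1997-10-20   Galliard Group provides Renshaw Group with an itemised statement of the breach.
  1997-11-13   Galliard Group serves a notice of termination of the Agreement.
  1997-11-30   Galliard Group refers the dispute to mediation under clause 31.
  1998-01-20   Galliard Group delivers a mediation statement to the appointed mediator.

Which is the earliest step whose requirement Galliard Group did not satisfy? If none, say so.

Step 1: 78 days after 1997-09-08 (when the breach is discovered) is 1997-11-25; 1997-09-09 is within that limit.
Step 2: the earliest permitted date is 36 days after 1997-09-09 (when the default notice is delivered), i.e. 1997-10-15; 1997-10-20 is on or after that date.
Step 3: the window is 8–38 days after 1997-10-20 (when the itemised statement is provided), so 1997-10-28 through 1997-11-27; done 1997-11-13, which is between those dates.
Step 4: the window is 15–79 days after 1997-09-09 (when the default notice is delivered), so 1997-09-24 through 1997-11-27; 1997-11-30 is 3 days past the end of the window.

Step 4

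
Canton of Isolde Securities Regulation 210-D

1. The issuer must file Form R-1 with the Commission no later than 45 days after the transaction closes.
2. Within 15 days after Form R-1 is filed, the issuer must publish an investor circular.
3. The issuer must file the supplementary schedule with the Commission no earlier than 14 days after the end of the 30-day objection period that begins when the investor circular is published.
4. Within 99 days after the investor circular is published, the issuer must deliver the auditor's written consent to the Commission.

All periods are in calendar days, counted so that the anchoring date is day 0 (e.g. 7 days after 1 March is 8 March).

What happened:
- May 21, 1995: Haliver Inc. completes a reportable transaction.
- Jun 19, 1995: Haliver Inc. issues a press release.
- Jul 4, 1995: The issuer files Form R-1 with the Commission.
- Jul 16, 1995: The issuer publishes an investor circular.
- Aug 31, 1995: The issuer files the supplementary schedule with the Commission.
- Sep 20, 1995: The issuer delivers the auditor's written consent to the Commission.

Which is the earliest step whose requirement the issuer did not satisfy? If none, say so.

None — every step was satisfied

Step 1 — counting 45 days from May 21, 1995 (when the transaction closes) gives a deadline of Jul 5, 1995; Jul 4, 1995 is within that limit.
Step 2 — counting 15 days from Jul 4, 1995 (when Form R-1 is filed) gives a deadline of Jul 19, 1995; completed Jul 16, 1995, before the deadline.
Step 3 — must wait 14 days from Aug 15, 1995 (end of the 30-day objection period, which began when the investor circular is published on Jul 16, 1995), so not before Aug 29, 1995; done Aug 31, 1995 — permitted.
Step 4 — counting 99 days from Jul 16, 1995 (when the investor circular is published) gives a deadline of Oct 23, 1995; completed Sep 20, 1995, before the deadline.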